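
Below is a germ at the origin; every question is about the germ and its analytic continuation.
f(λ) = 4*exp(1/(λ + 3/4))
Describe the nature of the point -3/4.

The exponent 1/(λ - (-3/4)) has a pole at -3/4, so exp(1/(λ - (-3/4))) takes every nonzero value near it: an essential singularity (not a pole of any order).

The point is an essential singularity.


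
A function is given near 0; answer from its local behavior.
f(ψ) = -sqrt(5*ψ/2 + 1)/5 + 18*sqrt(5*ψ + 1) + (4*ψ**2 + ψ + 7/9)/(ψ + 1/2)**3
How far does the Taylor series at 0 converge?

Denominator factor (ψ + 1/2)^3: pole of order 3 at -1/2, modulus 1/2.
Branch term (18)*sqrt(1 - ψ/(-1/5)): its argument vanishes at ψ = -1/5, a square-root branch point, modulus 1/5.
Branch term (-1/5)*sqrt(1 - ψ/(-2/5)): its argument vanishes at ψ = -2/5, a square-root branch point, modulus 2/5.
The radius of convergence is the smallest modulus among the singular points: 1/5.

The radius of convergence is 1/5.


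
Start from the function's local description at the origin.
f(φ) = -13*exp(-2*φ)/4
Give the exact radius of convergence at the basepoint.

The radius of convergence is infinite.

The factor exp(-2*φ) is entire and contributes no finite singular point.
The polynomial part has no poles.
No finite singular points: the Taylor series at 0 converges everywhere.


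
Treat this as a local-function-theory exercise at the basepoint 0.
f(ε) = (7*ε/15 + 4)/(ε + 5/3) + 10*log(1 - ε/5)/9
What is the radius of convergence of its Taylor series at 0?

Denominator factor (ε + 5/3): pole of order 1 at -5/3, modulus 5/3.
Branch term (10/9)*log(1 - ε/(5)): its argument vanishes at ε = 5, a logarithmic branch point, modulus 5.
The radius of convergence is the smallest modulus among the singular points: 5/3.

The radius of convergence is 5/3.


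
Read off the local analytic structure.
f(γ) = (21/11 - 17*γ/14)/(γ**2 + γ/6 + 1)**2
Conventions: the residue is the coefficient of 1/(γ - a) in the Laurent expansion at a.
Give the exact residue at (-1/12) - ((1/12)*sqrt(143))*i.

The residue is ((66870/1574573)*sqrt(143))*i.

The factor γ**2 + γ/6 + 1 splits as (γ - a)(γ - a') with a = (-1/12) - ((1/12)*sqrt(143))*i, a' = (-1/12) + ((1/12)*sqrt(143))*i. At the order-2 pole a set g(γ) = (γ - a)^2*f(γ) = [21/11 - 17*γ/14] / (γ - a')^2.
Order-2 pole: residue = g'(a); g'((-1/12) - ((1/12)*sqrt(143))*i) = ((66870/1574573)*sqrt(143))*i, so the residue is ((66870/1574573)*sqrt(143))*i.


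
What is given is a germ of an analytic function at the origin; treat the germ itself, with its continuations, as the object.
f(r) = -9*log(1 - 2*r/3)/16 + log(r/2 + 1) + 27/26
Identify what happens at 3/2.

The term (-9/16)*log(1 - r/(3/2)) has argument 1 - 3/2/(3/2) = 0 at 3/2: a logarithmic (infinitely-sheeted) branch point; the remaining terms are analytic or single-valued there.

The point is a logarithmic branch point.


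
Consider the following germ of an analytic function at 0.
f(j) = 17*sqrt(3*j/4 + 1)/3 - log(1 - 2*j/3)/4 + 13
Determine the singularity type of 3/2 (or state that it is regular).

The term (-1/4)*log(1 - j/(3/2)) has argument 1 - 3/2/(3/2) = 0 at 3/2: a logarithmic (infinitely-sheeted) branch point; the remaining terms are analytic or single-valued there.

The point is a logarithmic branch point.


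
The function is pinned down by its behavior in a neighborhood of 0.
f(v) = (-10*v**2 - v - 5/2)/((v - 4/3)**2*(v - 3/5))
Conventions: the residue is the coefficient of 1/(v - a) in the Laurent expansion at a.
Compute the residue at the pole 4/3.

The residue is 595/242.

At the order-2 pole 4/3 set g(v) = (v - (4/3))^2*f(v) = (-10*v**2 - v - 5/2)/(v - 3/5).
Order-2 pole: residue = g'(a); g'(4/3) = 595/242, so the residue is 595/242.


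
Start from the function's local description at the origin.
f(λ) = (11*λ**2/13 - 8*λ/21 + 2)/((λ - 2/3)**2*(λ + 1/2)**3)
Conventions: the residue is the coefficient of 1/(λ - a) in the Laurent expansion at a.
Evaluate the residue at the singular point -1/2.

At the order-3 pole -1/2 set g(λ) = (λ - (-1/2))^3*f(λ) = (11*λ**2/13 - 8*λ/21 + 2)/(λ - 2/3)**2.
Order-3 pole: residue = g''(a)/2; g''(-1/2) = 1296000/218491, so the residue is 648000/218491.

The residue is 648000/218491.


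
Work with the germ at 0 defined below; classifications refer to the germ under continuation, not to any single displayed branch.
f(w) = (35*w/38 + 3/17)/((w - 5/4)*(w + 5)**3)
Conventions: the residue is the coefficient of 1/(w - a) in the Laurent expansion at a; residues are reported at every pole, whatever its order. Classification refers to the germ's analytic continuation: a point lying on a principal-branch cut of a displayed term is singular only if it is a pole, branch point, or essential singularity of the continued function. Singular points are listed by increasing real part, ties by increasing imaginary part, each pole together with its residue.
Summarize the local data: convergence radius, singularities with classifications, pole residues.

Denominator factor (w + 5)^3: pole of order 3 at -5, modulus 5.
Denominator factor (w - 5/4): pole of order 1 at 5/4, modulus 5/4.
The radius of convergence is the smallest modulus among the singular points: 5/4.
At the order-3 pole -5 set g(w) = (w - (-5))^3*f(w) = (35*w/38 + 3/17)/(w - 5/4).
Order-3 pole: residue = g''(a)/2; g''(-5) = -54896/5046875, so the residue is -27448/5046875.
At the order-1 pole 5/4 set g(w) = (w - (5/4))*f(w) = (35*w/38 + 3/17)/(w + 5)**3.
Simple pole: residue = g(a) at a = 5/4, which is 27448/5046875.
List the singular points by increasing real part (a conjugate pair: the negative imaginary part first).

Radius of convergence at 0: 5/4.
At -5: a pole of order 3; residue -27448/5046875.
At 5/4: a pole of order 1; residue 27448/5046875.


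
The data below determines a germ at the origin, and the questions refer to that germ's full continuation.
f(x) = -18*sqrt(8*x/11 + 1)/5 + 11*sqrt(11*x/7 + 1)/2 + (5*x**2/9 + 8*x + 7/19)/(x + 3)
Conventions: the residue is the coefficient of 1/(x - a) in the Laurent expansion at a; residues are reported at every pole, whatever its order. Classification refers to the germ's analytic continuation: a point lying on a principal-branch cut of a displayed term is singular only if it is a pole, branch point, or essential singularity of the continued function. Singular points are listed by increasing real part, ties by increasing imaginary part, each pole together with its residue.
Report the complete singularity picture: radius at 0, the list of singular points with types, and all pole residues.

Radius of convergence at 0: 7/11.
At -3: a pole of order 1; residue -354/19.
At -11/8: an algebraic (square-root) branch point.
At -7/11: an algebraic (square-root) branch point.

Denominator factor (x + 3): pole of order 1 at -3, modulus 3.
Branch term (-18/5)*sqrt(1 - x/(-11/8)): its argument vanishes at x = -11/8, a square-root branch point, modulus 11/8.
Branch term (11/2)*sqrt(1 - x/(-7/11)): its argument vanishes at x = -7/11, a square-root branch point, modulus 7/11.
The radius of convergence is the smallest modulus among the singular points: 7/11.
The branch terms are analytic at -3 and contribute nothing to the residue; only the rational part matters.
At the order-1 pole -3 set g(x) = (x - (-3))*(rational part) = 5*x**2/9 + 8*x + 7/19.
Simple pole: residue = g(a) at a = -3, which is -354/19.
List the singular points by increasing real part (a conjugate pair: the negative imaginary part first).


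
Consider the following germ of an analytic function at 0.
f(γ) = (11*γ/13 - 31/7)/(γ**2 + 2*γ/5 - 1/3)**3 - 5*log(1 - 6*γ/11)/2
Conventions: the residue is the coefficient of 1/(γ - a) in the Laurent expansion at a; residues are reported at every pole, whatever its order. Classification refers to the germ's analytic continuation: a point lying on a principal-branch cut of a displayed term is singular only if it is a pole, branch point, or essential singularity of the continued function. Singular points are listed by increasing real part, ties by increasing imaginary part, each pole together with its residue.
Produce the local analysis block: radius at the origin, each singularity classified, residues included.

Radius of convergence at 0: -1/5 + (2/15)*sqrt(21).
At -1/5 - (2/15)*sqrt(21): a pole of order 3; residue (8825625/3995264)*sqrt(21).
At -1/5 + (2/15)*sqrt(21): a pole of order 3; residue -(8825625/3995264)*sqrt(21).
At 11/6: a logarithmic branch point.


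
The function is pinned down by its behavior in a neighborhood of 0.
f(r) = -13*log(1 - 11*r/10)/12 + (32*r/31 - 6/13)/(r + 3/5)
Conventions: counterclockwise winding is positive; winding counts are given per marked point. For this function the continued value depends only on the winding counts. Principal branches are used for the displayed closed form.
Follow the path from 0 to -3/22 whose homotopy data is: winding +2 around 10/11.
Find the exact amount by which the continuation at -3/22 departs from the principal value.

The rational part is single-valued and drops out of the difference; each branch term changes only by its own monodromy.
(-13/12)*log(1 - r/(10/11)): each positive loop around 10/11 adds 2*pi*i to the log, so winding +2 contributes (-13/12)*(2)*2*pi*i = -(13/3)*pi*i.
Summing the contributions at r = -3/22 gives -(13/3)*pi*i.

Continued minus principal equals -(13/3)*pi*i.


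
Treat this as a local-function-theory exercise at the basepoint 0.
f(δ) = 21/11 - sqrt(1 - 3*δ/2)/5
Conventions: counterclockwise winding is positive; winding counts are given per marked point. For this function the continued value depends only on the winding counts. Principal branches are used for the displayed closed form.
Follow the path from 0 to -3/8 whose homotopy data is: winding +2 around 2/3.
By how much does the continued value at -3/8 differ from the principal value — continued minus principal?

The rational part is single-valued and drops out of the difference; each branch term changes only by its own monodromy.
(-1/5)*sqrt(1 - δ/(2/3)): winding +2 is even, the square root returns to the same sheet, contribution 0.
Summing the contributions at δ = -3/8 gives 0.

Continued minus principal equals 0.


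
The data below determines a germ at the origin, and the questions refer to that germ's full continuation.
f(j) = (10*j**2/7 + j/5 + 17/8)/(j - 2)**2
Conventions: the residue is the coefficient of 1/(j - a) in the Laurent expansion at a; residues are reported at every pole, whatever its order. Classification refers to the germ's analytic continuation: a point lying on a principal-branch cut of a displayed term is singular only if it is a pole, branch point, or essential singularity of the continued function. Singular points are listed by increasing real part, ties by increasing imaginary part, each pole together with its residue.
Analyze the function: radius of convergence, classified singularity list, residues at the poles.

Radius of convergence at 0: 2.
At 2: a pole of order 2; residue 207/35.

Denominator factor (j - 2)^2: pole of order 2 at 2, modulus 2.
The radius of convergence is the smallest modulus among the singular points: 2.
At the order-2 pole 2 set g(j) = (j - (2))^2*f(j) = 10*j**2/7 + j/5 + 17/8.
Order-2 pole: residue = g'(a); g'(2) = 207/35, so the residue is 207/35.


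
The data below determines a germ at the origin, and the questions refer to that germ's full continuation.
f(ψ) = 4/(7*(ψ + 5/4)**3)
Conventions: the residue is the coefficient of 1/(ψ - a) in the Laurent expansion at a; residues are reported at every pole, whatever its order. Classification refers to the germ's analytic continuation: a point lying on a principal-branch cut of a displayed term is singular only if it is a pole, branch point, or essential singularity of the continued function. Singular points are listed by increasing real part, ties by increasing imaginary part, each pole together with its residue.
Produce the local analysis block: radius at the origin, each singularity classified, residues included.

Denominator factor (ψ + 5/4)^3: pole of order 3 at -5/4, modulus 5/4.
The radius of convergence is the smallest modulus among the singular points: 5/4.
At the order-3 pole -5/4 set g(ψ) = (ψ - (-5/4))^3*f(ψ) = 4/7.
Order-3 pole: residue = g''(a)/2; g''(-5/4) = 0, so the residue is 0.

Radius of convergence at 0: 5/4.
At -5/4: a pole of order 3; residue 0.


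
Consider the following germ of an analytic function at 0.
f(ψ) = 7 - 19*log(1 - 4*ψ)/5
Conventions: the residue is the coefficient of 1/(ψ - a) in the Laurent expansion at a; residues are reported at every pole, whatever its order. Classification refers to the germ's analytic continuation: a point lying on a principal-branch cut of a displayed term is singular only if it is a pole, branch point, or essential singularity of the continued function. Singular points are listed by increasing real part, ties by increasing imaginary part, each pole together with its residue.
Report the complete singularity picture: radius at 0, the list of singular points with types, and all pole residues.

Radius of convergence at 0: 1/4.
At 1/4: a logarithmic branch point.

Branch term (-19/5)*log(1 - ψ/(1/4)): its argument vanishes at ψ = 1/4, a logarithmic branch point, modulus 1/4.
The radius of convergence is the smallest modulus among the singular points: 1/4.


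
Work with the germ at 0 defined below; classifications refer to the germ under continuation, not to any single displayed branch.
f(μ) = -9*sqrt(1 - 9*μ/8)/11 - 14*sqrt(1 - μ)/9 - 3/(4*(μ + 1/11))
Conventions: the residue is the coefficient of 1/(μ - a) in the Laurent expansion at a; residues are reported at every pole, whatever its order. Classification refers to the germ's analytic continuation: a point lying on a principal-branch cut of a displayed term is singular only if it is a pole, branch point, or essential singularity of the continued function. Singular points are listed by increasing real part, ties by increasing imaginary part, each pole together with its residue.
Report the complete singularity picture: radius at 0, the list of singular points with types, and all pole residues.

Denominator factor (μ + 1/11): pole of order 1 at -1/11, modulus 1/11.
Branch term (-14/9)*sqrt(1 - μ/(1)): its argument vanishes at μ = 1, a square-root branch point, modulus 1.
Branch term (-9/11)*sqrt(1 - μ/(8/9)): its argument vanishes at μ = 8/9, a square-root branch point, modulus 8/9.
The radius of convergence is the smallest modulus among the singular points: 1/11.
The branch terms are analytic at -1/11 and contribute nothing to the residue; only the rational part matters.
At the order-1 pole -1/11 set g(μ) = (μ - (-1/11))*(rational part) = -3/4.
Simple pole: residue = g(a) at a = -1/11, which is -3/4.
List the singular points by increasing real part (a conjugate pair: the negative imaginary part first).

Radius of convergence at 0: 1/11.
At -1/11: a pole of order 1; residue -3/4.
At 8/9: an algebraic (square-root) branch point.
At 1: an algebraic (square-root) branch point.


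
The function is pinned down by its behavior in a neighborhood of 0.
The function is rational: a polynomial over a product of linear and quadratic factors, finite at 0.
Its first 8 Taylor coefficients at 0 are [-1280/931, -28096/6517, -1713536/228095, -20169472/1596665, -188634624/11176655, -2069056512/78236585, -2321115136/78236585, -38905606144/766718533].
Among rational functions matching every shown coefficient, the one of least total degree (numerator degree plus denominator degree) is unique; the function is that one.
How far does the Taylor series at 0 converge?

The radius of convergence is 1/2.

No rational of total degree below 5 reproduces all 8 coefficients; solving the [2/3] Pade equations on them gives f(ψ) = (-24*ψ**2/35 - 3*ψ/2 - 10/19)/((ψ - 7/8)**2*(ψ + 1/2)), whose expansion matches every shown term.
Denominator factor (ψ - 7/8)^2: pole of order 2 at 7/8, modulus 7/8.
Denominator factor (ψ + 1/2): pole of order 1 at -1/2, modulus 1/2.
The radius of convergence is the smallest modulus among the singular points: 1/2.


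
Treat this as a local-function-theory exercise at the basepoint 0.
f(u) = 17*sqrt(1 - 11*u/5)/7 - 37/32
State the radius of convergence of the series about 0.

Branch term (17/7)*sqrt(1 - u/(5/11)): its argument vanishes at u = 5/11, a square-root branch point, modulus 5/11.
The radius of convergence is the smallest modulus among the singular points: 5/11.

The radius of convergence is 5/11.


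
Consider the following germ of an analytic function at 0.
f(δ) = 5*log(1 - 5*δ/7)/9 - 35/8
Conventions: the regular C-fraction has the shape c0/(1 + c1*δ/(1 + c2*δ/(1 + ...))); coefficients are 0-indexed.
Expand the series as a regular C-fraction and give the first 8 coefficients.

Taylor coefficients (expand at 0): a_0 = -35/8, a_1 = -25/63, a_2 = -125/882, a_3 = -625/9261, a_4 = -3125/86436, a_5 = -3125/151263, a_6 = -78125/6353046, a_7 = -390625/51883209.
c0 = a_0 = -35/8. Peel one level at a time: if S = 1 + c*δ/S' with S'(0) = 1, then c is the δ-coefficient of S and S' = c*δ/(S - 1).
S_1 = c0/f = 1 + (-40/441)*δ + (-4700/194481)*δ^2 + ...; c1 = -40/441.
S_2 = c1*δ/(S_1 - 1) = 1 + (-235/882)*δ + (-25/588)*δ^2 + ...; c2 = -235/882.
S_3 = c2*δ/(S_2 - 1) = 1 + (-15/94)*δ + (-975/30926)*δ^2 + ...; c3 = -15/94.
S_4 = c3*δ/(S_3 - 1) = 1 + (-65/329)*δ + (-5/147)*δ^2 + ...; c4 = -65/329.
S_5 = c4*δ/(S_4 - 1) = 1 + (-47/273)*δ + (-4747/149058)*δ^2 + ...; c5 = -47/273.
S_6 = c5*δ/(S_5 - 1) = 1 + (-101/546)*δ + (-45/1372)*δ^2 + ...; c6 = -101/546.
S_7 = c6*δ/(S_6 - 1) = 1 + (-1755/9898)*δ + ...; c7 = -1755/9898.

The regular C-fraction coefficients are [-35/8, -40/441, -235/882, -15/94, -65/329, -47/273, -101/546, -1755/9898].


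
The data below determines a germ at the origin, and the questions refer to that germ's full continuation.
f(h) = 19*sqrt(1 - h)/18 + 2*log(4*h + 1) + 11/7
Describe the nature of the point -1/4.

The term (2)*log(1 - h/(-1/4)) has argument 1 - -1/4/(-1/4) = 0 at -1/4: a logarithmic (infinitely-sheeted) branch point; the remaining terms are analytic or single-valued there.

The point is a logarithmic branch point.


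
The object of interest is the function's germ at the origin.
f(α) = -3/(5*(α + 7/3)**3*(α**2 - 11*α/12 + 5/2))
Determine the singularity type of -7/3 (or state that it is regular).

The denominator factor α + 7/3 vanishes at -7/3 and appears to the power 3; the numerator there equals -3/5, nonzero, and no other factor vanishes.
Hence a pole whose order is the multiplicity, 3.

The point is a pole of order 3.


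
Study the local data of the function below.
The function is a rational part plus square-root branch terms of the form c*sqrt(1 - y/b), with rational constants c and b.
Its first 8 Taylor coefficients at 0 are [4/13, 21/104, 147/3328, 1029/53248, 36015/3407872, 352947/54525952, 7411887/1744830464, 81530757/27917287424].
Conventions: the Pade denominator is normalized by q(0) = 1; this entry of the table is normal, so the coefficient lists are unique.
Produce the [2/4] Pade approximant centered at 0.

Taylor coefficients needed (read off): a_0 = 4/13, a_1 = 21/104, a_2 = 147/3328, a_3 = 1029/53248, a_4 = 36015/3407872, a_5 = 352947/54525952, a_6 = 7411887/1744830464.
Write the denominator as Q(y) = 1 + q1*y + q2*y^2 + q3*y^3 + q4*y^4. Requiring Q*f - P = O(y^7) with deg P <= 2 kills the coefficients of y^3..y^6 in Q*f:
  y^3: a_3 + q1*a_2 + q2*a_1 + q3*a_0 = 0, i.e. 1029/53248 + (147/3328)*q1 + (21/104)*q2 + (4/13)*q3 = 0.
  y^4: a_4 + q1*a_3 + q2*a_2 + q3*a_1 + q4*a_0 = 0, i.e. 36015/3407872 + (1029/53248)*q1 + (147/3328)*q2 + (21/104)*q3 + (4/13)*q4 = 0.
  y^5: a_5 + q1*a_4 + q2*a_3 + q3*a_2 + q4*a_1 = 0, i.e. 352947/54525952 + (36015/3407872)*q1 + (1029/53248)*q2 + (147/3328)*q3 + (21/104)*q4 = 0.
  y^6: a_6 + q1*a_5 + q2*a_4 + q3*a_3 + q4*a_2 = 0, i.e. 7411887/1744830464 + (352947/54525952)*q1 + (36015/3407872)*q2 + (1029/53248)*q3 + (147/3328)*q4 = 0.
Solving this linear system: q1 = -77/96, q2 = 539/7680, q3 = 1029/163840, q4 = 2401/1310720.
The numerator is Q*f truncated at degree 2: P0 = a_0 = 4/13; P1 = a_1 + q1*a_0 = -7/156; P2 = a_2 + q1*a_1 + q2*a_0 = -2401/24960.

The Pade approximant has numerator coefficients [4/13, -7/156, -2401/24960]; denominator coefficients [1, -77/96, 539/7680, 1029/163840, 2401/1310720].


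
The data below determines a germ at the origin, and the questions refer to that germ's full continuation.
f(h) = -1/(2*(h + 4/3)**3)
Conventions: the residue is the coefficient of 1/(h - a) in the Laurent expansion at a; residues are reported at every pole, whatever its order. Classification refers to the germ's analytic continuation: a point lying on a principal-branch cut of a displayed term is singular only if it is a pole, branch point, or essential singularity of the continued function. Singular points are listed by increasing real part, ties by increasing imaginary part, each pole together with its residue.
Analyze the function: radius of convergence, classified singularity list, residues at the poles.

Denominator factor (h + 4/3)^3: pole of order 3 at -4/3, modulus 4/3.
The radius of convergence is the smallest modulus among the singular points: 4/3.
At the order-3 pole -4/3 set g(h) = (h - (-4/3))^3*f(h) = -1/2.
Order-3 pole: residue = g''(a)/2; g''(-4/3) = 0, so the residue is 0.

Radius of convergence at 0: 4/3.
At -4/3: a pole of order 3; residue 0.


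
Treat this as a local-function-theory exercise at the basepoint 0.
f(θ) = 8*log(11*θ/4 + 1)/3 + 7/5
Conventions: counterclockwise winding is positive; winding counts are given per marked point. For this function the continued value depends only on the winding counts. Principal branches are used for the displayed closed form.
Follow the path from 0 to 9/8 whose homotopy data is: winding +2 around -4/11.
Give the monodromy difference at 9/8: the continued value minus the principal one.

Continued minus principal equals (32/3)*pi*i.

The rational part is single-valued and drops out of the difference; each branch term changes only by its own monodromy.
(8/3)*log(1 - θ/(-4/11)): each positive loop around -4/11 adds 2*pi*i to the log, so winding +2 contributes (8/3)*(2)*2*pi*i = (32/3)*pi*i.
Summing the contributions at θ = 9/8 gives (32/3)*pi*i.


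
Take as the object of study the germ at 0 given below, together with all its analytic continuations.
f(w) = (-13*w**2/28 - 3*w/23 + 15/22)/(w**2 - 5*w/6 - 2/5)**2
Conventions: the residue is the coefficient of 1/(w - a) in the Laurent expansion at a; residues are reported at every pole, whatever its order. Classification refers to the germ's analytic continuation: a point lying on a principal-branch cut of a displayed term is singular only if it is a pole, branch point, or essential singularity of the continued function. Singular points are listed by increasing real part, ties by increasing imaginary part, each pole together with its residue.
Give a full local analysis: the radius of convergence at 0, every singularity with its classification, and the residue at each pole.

Radius of convergence at 0: -5/12 + (1/60)*sqrt(2065).
At 5/12 - (1/60)*sqrt(2065): a pole of order 2; residue (3110724/302077699)*sqrt(2065).
At 5/12 + (1/60)*sqrt(2065): a pole of order 2; residue -(3110724/302077699)*sqrt(2065).

Denominator factor (w**2 - 5*w/6 - 2/5)^2: discriminant 413/180, real irrational roots 5/12 + (1/60)*sqrt(2065) and 5/12 - (1/60)*sqrt(2065); poles of order 2, moduli 5/12 + (1/60)*sqrt(2065) and -5/12 + (1/60)*sqrt(2065).
The radius of convergence is the smallest modulus among the singular points: -5/12 + (1/60)*sqrt(2065).
The factor w**2 - 5*w/6 - 2/5 splits as (w - a)(w - a') with a = 5/12 - (1/60)*sqrt(2065), a' = 5/12 + (1/60)*sqrt(2065). At the order-2 pole a set g(w) = (w - a)^2*f(w) = [-13*w**2/28 - 3*w/23 + 15/22] / (w - a')^2.
Order-2 pole: residue = g'(a); g'(5/12 - (1/60)*sqrt(2065)) = (3110724/302077699)*sqrt(2065), so the residue is (3110724/302077699)*sqrt(2065).
The factor w**2 - 5*w/6 - 2/5 splits as (w - a)(w - a') with a = 5/12 + (1/60)*sqrt(2065), a' = 5/12 - (1/60)*sqrt(2065). At the order-2 pole a set g(w) = (w - a)^2*f(w) = [-13*w**2/28 - 3*w/23 + 15/22] / (w - a')^2.
Order-2 pole: residue = g'(a); g'(5/12 + (1/60)*sqrt(2065)) = -(3110724/302077699)*sqrt(2065), so the residue is -(3110724/302077699)*sqrt(2065).
List the singular points by increasing real part (a conjugate pair: the negative imaginary part first).


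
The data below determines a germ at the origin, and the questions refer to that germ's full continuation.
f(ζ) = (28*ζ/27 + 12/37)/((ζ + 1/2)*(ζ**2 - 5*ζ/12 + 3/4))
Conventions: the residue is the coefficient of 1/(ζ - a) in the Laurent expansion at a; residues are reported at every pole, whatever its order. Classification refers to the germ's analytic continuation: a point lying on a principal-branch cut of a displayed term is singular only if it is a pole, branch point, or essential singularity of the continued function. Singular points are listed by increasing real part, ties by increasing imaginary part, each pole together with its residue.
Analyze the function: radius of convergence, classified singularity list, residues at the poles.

Radius of convergence at 0: 1/2.
At -1/2: a pole of order 1; residue -1552/9657.
At (5/24) - ((1/24)*sqrt(407))*i: a pole of order 1; residue (776/9657) + ((106984/3930399)*sqrt(407))*i.
At (5/24) + ((1/24)*sqrt(407))*i: a pole of order 1; residue (776/9657) - ((106984/3930399)*sqrt(407))*i.


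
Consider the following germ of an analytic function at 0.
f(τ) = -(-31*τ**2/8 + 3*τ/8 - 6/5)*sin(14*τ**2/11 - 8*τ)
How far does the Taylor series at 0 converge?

The radius of convergence is infinite.

The factor -sin(14*τ**2/11 - 8*τ) is entire and contributes no finite singular point.
The polynomial part has no poles.
No finite singular points: the Taylor series at 0 converges everywhere.


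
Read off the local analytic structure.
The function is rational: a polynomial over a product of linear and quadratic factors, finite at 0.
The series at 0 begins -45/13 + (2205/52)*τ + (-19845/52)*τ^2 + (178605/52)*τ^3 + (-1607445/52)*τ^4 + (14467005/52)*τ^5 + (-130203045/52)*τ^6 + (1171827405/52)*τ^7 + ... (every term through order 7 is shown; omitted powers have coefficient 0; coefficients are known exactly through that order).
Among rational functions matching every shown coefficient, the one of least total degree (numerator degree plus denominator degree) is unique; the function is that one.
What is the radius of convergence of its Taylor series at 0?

No rational of total degree below 2 reproduces all 8 coefficients; solving the [1/1] Pade equations on them gives f(τ) = (5*τ/4 - 5/13)/(τ + 1/9), whose expansion matches every shown term.
Denominator factor (τ + 1/9): pole of order 1 at -1/9, modulus 1/9.
The radius of convergence is the smallest modulus among the singular points: 1/9.

The radius of convergence is 1/9.


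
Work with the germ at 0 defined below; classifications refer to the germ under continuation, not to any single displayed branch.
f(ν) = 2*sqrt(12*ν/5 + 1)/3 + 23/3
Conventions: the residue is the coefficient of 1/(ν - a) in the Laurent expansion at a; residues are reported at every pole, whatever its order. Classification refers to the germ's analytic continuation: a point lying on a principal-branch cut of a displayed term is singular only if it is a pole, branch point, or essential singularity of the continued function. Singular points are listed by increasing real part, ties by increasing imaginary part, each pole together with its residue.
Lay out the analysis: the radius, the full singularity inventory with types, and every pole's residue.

Radius of convergence at 0: 5/12.
At -5/12: an algebraic (square-root) branch point.

Branch term (2/3)*sqrt(1 - ν/(-5/12)): its argument vanishes at ν = -5/12, a square-root branch point, modulus 5/12.
The radius of convergence is the smallest modulus among the singular points: 5/12.


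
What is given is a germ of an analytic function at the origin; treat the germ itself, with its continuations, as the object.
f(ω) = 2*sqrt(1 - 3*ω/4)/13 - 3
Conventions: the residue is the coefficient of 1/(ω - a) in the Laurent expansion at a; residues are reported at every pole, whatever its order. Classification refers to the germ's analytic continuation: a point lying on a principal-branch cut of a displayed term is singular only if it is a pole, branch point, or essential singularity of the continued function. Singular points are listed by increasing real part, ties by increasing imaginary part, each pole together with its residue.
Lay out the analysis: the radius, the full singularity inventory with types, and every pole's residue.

Radius of convergence at 0: 4/3.
At 4/3: an algebraic (square-root) branch point.

Branch term (2/13)*sqrt(1 - ω/(4/3)): its argument vanishes at ω = 4/3, a square-root branch point, modulus 4/3.
The radius of convergence is the smallest modulus among the singular points: 4/3.


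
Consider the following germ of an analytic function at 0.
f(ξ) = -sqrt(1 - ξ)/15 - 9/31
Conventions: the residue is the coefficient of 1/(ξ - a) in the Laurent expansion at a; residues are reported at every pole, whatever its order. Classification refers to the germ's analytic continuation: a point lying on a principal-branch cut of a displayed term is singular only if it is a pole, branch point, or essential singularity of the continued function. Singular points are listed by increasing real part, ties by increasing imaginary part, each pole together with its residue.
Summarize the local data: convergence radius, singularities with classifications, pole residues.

Radius of convergence at 0: 1.
At 1: an algebraic (square-root) branch point.

Branch term (-1/15)*sqrt(1 - ξ/(1)): its argument vanishes at ξ = 1, a square-root branch point, modulus 1.
The radius of convergence is the smallest modulus among the singular points: 1.


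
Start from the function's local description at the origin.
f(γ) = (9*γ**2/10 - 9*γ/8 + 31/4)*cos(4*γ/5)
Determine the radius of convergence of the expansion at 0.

The radius of convergence is infinite.

The factor cos(4*γ/5) is entire and contributes no finite singular point.
The polynomial part has no poles.
No finite singular points: the Taylor series at 0 converges everywhere.


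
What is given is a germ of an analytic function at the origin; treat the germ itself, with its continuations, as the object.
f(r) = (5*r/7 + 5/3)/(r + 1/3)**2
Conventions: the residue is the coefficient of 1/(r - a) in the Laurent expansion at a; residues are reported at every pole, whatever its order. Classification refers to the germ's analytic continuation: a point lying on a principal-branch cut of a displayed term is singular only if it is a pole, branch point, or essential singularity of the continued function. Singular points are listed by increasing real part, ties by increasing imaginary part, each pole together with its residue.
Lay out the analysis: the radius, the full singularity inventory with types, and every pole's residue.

Denominator factor (r + 1/3)^2: pole of order 2 at -1/3, modulus 1/3.
The radius of convergence is the smallest modulus among the singular points: 1/3.
At the order-2 pole -1/3 set g(r) = (r - (-1/3))^2*f(r) = 5*r/7 + 5/3.
Order-2 pole: residue = g'(a); g'(-1/3) = 5/7, so the residue is 5/7.

Radius of convergence at 0: 1/3.
At -1/3: a pole of order 2; residue 5/7.


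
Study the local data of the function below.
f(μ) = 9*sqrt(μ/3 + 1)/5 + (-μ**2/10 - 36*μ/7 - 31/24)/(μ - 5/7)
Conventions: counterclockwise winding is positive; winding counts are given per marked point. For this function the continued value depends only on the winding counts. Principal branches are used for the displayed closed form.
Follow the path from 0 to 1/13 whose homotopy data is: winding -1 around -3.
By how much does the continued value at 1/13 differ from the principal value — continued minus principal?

Continued minus principal equals -(12/65)*sqrt(390).

The rational part is single-valued and drops out of the difference; each branch term changes only by its own monodromy.
(9/5)*sqrt(1 - μ/(-3)): winding -1 is odd, the square root flips sign, contributing -2*(9/5)*sqrt(1 - (1/13)/(-3)) = -2*(9/5)*sqrt(40/39) = -(12/65)*sqrt(390).
Summing the contributions at μ = 1/13 gives -(12/65)*sqrt(390).


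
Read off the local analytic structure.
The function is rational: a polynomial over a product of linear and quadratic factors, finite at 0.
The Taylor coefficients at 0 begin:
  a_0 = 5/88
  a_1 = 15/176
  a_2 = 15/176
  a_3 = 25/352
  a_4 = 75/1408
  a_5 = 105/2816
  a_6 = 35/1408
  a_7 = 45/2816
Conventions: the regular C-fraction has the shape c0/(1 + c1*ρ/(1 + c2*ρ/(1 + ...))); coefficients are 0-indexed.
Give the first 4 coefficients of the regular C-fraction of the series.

The regular C-fraction coefficients are [5/88, -3/2, 1/2, -1/3].

Taylor coefficients (read off): a_0 = 5/88, a_1 = 15/176, a_2 = 15/176, a_3 = 25/352.
c0 = a_0 = 5/88. Peel one level at a time: if S = 1 + c*ρ/S' with S'(0) = 1, then c is the ρ-coefficient of S and S' = c*ρ/(S - 1).
S_1 = c0/f = 1 + (-3/2)*ρ + (3/4)*ρ^2 + ...; c1 = -3/2.
S_2 = c1*ρ/(S_1 - 1) = 1 + (1/2)*ρ + (1/6)*ρ^2 + ...; c2 = 1/2.
S_3 = c2*ρ/(S_2 - 1) = 1 + (-1/3)*ρ + ...; c3 = -1/3.


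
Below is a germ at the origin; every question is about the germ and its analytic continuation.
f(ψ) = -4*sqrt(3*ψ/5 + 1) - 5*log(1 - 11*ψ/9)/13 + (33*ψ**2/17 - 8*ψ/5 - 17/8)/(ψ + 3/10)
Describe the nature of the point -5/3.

The term (-4)*sqrt(1 - ψ/(-5/3)) has argument 1 - -5/3/(-5/3) = 0 at -5/3: a square-root (algebraic, two-sheeted) branch point; the remaining terms are analytic or single-valued there.

The point is an algebraic (square-root) branch point.


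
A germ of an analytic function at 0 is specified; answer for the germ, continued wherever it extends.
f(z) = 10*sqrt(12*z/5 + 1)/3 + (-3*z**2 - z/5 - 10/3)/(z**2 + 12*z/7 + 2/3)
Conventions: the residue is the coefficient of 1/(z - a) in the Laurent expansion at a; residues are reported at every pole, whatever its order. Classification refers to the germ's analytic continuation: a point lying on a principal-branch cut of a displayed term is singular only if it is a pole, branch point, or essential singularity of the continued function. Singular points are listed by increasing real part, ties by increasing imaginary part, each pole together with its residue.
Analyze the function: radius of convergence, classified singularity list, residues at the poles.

Denominator factor (z**2 + 12*z/7 + 2/3): discriminant 40/147, real irrational roots -6/7 + (1/21)*sqrt(30) and -6/7 - (1/21)*sqrt(30); poles of order 1, moduli 6/7 - (1/21)*sqrt(30) and 6/7 + (1/21)*sqrt(30).
Branch term (10/3)*sqrt(1 - z/(-5/12)): its argument vanishes at z = -5/12, a square-root branch point, modulus 5/12.
The radius of convergence is the smallest modulus among the singular points: 5/12.
The branch term is analytic at -6/7 - (1/21)*sqrt(30) and contributes nothing to the residue; only the rational part matters.
The factor z**2 + 12*z/7 + 2/3 splits as (z - a)(z - a') with a = -6/7 - (1/21)*sqrt(30), a' = -6/7 + (1/21)*sqrt(30). At the order-1 pole a set g(z) = (z - a)*(rational part) = [-3*z**2 - z/5 - 10/3] / (z - a').
Simple pole: residue = g(a) at a = -6/7 - (1/21)*sqrt(30), which is 173/70 + (2047/1050)*sqrt(30).
The branch term is analytic at -6/7 + (1/21)*sqrt(30) and contributes nothing to the residue; only the rational part matters.
The factor z**2 + 12*z/7 + 2/3 splits as (z - a)(z - a') with a = -6/7 + (1/21)*sqrt(30), a' = -6/7 - (1/21)*sqrt(30). At the order-1 pole a set g(z) = (z - a)*(rational part) = [-3*z**2 - z/5 - 10/3] / (z - a').
Simple pole: residue = g(a) at a = -6/7 + (1/21)*sqrt(30), which is 173/70 - (2047/1050)*sqrt(30).
List the singular points by increasing real part (a conjugate pair: the negative imaginary part first).

Radius of convergence at 0: 5/12.
At -6/7 - (1/21)*sqrt(30): a pole of order 1; residue 173/70 + (2047/1050)*sqrt(30).
At -6/7 + (1/21)*sqrt(30): a pole of order 1; residue 173/70 - (2047/1050)*sqrt(30).
At -5/12: an algebraic (square-root) branch point.


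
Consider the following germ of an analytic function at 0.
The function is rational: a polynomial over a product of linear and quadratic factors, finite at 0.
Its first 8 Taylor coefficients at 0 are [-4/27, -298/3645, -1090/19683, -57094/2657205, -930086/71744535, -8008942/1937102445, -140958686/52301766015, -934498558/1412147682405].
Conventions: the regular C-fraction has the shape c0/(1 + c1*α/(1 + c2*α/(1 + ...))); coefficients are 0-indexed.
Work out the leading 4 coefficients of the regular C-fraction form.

The regular C-fraction coefficients are [-4/27, -149/270, -187/1490, 130540/83589].

Taylor coefficients (read off): a_0 = -4/27, a_1 = -298/3645, a_2 = -1090/19683, a_3 = -57094/2657205.
c0 = a_0 = -4/27. Peel one level at a time: if S = 1 + c*α/S' with S'(0) = 1, then c is the α-coefficient of S and S' = c*α/(S - 1).
S_1 = c0/f = 1 + (-149/270)*α + (-187/2700)*α^2 + ...; c1 = -149/270.
S_2 = c1*α/(S_1 - 1) = 1 + (-187/1490)*α + (13054/66603)*α^2 + ...; c2 = -187/1490.
S_3 = c2*α/(S_2 - 1) = 1 + (130540/83589)*α + ...; c3 = 130540/83589.


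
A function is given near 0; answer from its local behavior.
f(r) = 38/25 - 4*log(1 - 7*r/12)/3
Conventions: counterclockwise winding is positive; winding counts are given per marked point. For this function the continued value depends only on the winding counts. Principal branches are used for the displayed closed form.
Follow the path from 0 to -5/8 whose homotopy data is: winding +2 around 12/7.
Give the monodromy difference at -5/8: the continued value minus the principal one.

The rational part is single-valued and drops out of the difference; each branch term changes only by its own monodromy.
(-4/3)*log(1 - r/(12/7)): each positive loop around 12/7 adds 2*pi*i to the log, so winding +2 contributes (-4/3)*(2)*2*pi*i = -(16/3)*pi*i.
Summing the contributions at r = -5/8 gives -(16/3)*pi*i.

Continued minus principal equals -(16/3)*pi*i.


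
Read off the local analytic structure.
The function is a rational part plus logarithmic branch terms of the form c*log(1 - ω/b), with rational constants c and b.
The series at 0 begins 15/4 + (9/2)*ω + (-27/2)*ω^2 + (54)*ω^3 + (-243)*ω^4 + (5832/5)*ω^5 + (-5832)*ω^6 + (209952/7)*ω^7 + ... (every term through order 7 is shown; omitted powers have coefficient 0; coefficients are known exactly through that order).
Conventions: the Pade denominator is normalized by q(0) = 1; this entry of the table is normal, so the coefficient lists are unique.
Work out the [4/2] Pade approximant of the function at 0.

Taylor coefficients needed (read off): a_0 = 15/4, a_1 = 9/2, a_2 = -27/2, a_3 = 54, a_4 = -243, a_5 = 5832/5, a_6 = -5832.
Write the denominator as Q(ω) = 1 + q1*ω + q2*ω^2. Requiring Q*f - P = O(ω^7) with deg P <= 4 kills the coefficients of ω^5..ω^6 in Q*f:
  ω^5: a_5 + q1*a_4 + q2*a_3 = 0, i.e. 5832/5 + (-243)*q1 + (54)*q2 = 0.
  ω^6: a_6 + q1*a_5 + q2*a_4 = 0, i.e. -5832 + (5832/5)*q1 + (-243)*q2 = 0.
Solving this linear system: q1 = 8, q2 = 72/5.
The numerator is Q*f truncated at degree 4: P0 = a_0 = 15/4; P1 = a_1 + q1*a_0 = 69/2; P2 = a_2 + q1*a_1 + q2*a_0 = 153/2; P3 = a_3 + q1*a_2 + q2*a_1 = 54/5; P4 = a_4 + q1*a_3 + q2*a_2 = -27/5.

The Pade approximant has numerator coefficients [15/4, 69/2, 153/2, 54/5, -27/5]; denominator coefficients [1, 8, 72/5].


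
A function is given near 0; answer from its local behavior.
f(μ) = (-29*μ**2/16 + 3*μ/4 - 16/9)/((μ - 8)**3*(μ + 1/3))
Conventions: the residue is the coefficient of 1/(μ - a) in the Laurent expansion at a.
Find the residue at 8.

At the order-3 pole 8 set g(μ) = (μ - (8))^3*f(μ) = (-29*μ**2/16 + 3*μ/4 - 16/9)/(μ + 1/3).
Order-3 pole: residue = g''(a)/2; g''(8) = -963/125000, so the residue is -963/250000.

The residue is -963/250000.


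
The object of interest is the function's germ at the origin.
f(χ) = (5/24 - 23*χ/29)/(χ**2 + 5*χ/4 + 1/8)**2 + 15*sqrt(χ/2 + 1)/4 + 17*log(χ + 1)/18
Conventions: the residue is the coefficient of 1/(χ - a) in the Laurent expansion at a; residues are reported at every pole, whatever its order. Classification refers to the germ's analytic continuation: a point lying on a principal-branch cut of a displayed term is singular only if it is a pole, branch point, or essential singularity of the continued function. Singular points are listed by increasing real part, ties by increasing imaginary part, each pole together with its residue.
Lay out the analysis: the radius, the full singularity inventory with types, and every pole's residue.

Radius of convergence at 0: 5/8 - (1/8)*sqrt(17).
At -2: an algebraic (square-root) branch point.
At -5/8 - (1/8)*sqrt(17): a pole of order 2; residue (7840/25143)*sqrt(17).
At -1: a logarithmic branch point.
At -5/8 + (1/8)*sqrt(17): a pole of order 2; residue -(7840/25143)*sqrt(17).

Denominator factor (χ**2 + 5*χ/4 + 1/8)^2: discriminant 17/16, real irrational roots -5/8 + (1/8)*sqrt(17) and -5/8 - (1/8)*sqrt(17); poles of order 2, moduli 5/8 - (1/8)*sqrt(17) and 5/8 + (1/8)*sqrt(17).
Branch term (15/4)*sqrt(1 - χ/(-2)): its argument vanishes at χ = -2, a square-root branch point, modulus 2.
Branch term (17/18)*log(1 - χ/(-1)): its argument vanishes at χ = -1, a logarithmic branch point, modulus 1.
The radius of convergence is the smallest modulus among the singular points: 5/8 - (1/8)*sqrt(17).
The branch terms are analytic at -5/8 - (1/8)*sqrt(17) and contribute nothing to the residue; only the rational part matters.
The factor χ**2 + 5*χ/4 + 1/8 splits as (χ - a)(χ - a') with a = -5/8 - (1/8)*sqrt(17), a' = -5/8 + (1/8)*sqrt(17). At the order-2 pole a set g(χ) = (χ - a)^2*(rational part) = [5/24 - 23*χ/29] / (χ - a')^2.
Order-2 pole: residue = g'(a); g'(-5/8 - (1/8)*sqrt(17)) = (7840/25143)*sqrt(17), so the residue is (7840/25143)*sqrt(17).
The branch terms are analytic at -5/8 + (1/8)*sqrt(17) and contribute nothing to the residue; only the rational part matters.
The factor χ**2 + 5*χ/4 + 1/8 splits as (χ - a)(χ - a') with a = -5/8 + (1/8)*sqrt(17), a' = -5/8 - (1/8)*sqrt(17). At the order-2 pole a set g(χ) = (χ - a)^2*(rational part) = [5/24 - 23*χ/29] / (χ - a')^2.
Order-2 pole: residue = g'(a); g'(-5/8 + (1/8)*sqrt(17)) = -(7840/25143)*sqrt(17), so the residue is -(7840/25143)*sqrt(17).
List the singular points by increasing real part (a conjugate pair: the negative imaginary part first).
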